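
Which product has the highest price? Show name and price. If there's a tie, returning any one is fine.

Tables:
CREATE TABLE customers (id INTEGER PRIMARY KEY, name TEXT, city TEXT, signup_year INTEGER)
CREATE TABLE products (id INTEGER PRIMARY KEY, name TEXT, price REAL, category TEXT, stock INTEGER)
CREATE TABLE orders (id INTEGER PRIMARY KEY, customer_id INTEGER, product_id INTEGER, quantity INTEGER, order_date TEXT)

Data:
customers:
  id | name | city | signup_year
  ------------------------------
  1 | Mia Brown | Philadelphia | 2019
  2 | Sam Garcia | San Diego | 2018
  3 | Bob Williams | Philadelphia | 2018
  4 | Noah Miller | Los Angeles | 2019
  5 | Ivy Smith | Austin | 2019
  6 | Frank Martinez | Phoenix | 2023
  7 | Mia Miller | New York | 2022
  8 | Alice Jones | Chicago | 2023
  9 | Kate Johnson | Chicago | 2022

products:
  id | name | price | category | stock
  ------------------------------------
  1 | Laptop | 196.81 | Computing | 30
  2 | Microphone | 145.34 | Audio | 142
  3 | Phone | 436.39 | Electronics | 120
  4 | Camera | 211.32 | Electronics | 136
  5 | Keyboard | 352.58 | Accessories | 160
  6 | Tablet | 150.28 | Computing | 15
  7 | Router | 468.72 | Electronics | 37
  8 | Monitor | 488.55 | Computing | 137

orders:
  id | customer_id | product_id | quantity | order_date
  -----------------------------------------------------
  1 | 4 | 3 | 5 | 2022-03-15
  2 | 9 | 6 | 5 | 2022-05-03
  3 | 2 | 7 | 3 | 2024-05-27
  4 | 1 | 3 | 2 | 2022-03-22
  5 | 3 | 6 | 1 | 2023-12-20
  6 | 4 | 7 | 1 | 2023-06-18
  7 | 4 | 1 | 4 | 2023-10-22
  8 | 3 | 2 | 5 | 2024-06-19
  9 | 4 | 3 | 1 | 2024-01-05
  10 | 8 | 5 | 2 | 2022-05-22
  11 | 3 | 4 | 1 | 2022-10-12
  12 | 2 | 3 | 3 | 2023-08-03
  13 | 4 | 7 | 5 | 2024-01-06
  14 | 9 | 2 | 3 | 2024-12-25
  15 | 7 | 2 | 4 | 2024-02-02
SELECT name, price FROM products ORDER BY price DESC LIMIT 1

Execution result:
name | price
Monitor | 488.55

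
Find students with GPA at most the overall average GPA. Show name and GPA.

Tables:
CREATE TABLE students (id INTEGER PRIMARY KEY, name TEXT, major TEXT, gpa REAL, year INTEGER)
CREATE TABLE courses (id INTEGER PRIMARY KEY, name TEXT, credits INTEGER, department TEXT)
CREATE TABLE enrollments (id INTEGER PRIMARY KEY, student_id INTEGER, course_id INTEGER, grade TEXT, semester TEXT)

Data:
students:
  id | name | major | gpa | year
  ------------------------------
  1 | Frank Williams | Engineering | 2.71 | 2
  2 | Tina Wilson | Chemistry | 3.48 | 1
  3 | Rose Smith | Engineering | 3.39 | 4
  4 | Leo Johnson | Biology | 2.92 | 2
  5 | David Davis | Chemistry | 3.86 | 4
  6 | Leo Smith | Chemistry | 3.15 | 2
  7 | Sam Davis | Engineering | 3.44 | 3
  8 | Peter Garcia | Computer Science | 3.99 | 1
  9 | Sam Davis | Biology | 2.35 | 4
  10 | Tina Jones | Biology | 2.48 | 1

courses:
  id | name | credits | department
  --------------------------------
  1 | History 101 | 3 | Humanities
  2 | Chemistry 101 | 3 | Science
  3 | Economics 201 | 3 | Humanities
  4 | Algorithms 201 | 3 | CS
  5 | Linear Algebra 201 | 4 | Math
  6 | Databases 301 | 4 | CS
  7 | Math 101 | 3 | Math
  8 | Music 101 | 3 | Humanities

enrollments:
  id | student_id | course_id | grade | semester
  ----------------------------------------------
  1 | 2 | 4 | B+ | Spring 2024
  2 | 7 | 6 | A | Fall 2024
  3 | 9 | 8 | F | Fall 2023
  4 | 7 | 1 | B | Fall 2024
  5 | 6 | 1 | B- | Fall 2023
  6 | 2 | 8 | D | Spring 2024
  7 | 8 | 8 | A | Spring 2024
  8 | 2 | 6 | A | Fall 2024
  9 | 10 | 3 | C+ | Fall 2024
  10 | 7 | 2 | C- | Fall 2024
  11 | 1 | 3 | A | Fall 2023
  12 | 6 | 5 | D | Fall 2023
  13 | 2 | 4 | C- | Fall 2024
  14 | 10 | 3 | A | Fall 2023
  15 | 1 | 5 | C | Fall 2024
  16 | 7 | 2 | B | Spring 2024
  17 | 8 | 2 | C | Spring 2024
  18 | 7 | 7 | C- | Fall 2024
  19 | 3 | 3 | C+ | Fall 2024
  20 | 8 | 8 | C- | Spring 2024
SELECT name, gpa FROM students WHERE gpa <= (SELECT AVG(gpa) FROM students)

Execution result:
name | gpa
Frank Williams | 2.71
Leo Johnson | 2.92
Leo Smith | 3.15
Sam Davis | 2.35
Tina Jones | 2.48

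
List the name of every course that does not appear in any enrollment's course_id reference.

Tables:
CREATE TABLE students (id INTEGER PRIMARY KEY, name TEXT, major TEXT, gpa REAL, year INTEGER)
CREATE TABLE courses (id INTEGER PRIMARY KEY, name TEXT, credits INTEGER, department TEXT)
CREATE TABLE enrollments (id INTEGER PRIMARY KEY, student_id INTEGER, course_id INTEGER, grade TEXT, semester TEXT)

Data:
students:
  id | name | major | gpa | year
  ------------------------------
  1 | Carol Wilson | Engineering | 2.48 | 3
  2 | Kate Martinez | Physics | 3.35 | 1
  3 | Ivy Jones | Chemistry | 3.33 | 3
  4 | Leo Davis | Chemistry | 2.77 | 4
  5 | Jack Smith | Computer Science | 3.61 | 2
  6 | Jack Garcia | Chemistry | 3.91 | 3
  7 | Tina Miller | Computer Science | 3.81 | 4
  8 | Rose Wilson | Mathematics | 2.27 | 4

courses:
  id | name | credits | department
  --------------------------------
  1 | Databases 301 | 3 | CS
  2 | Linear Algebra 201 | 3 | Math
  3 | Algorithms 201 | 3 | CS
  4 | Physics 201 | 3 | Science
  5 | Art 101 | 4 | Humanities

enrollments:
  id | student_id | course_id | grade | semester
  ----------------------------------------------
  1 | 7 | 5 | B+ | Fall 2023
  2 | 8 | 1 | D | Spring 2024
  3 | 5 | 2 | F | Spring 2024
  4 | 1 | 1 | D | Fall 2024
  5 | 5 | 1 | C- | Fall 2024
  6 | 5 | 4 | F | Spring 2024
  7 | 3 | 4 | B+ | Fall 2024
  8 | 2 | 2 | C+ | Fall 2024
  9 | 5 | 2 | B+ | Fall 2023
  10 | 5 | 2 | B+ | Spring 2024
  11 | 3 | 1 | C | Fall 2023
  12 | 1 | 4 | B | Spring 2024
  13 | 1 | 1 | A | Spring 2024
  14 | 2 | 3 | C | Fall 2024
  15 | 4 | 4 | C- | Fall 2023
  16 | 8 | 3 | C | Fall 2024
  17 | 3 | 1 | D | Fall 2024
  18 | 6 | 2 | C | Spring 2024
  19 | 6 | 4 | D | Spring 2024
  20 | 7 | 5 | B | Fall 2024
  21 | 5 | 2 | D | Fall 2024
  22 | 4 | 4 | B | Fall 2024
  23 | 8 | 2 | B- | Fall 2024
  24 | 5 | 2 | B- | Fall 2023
SELECT p.name FROM courses p LEFT JOIN enrollments c ON c.course_id = p.id WHERE c.id IS NULL

Execution result:
(no rows)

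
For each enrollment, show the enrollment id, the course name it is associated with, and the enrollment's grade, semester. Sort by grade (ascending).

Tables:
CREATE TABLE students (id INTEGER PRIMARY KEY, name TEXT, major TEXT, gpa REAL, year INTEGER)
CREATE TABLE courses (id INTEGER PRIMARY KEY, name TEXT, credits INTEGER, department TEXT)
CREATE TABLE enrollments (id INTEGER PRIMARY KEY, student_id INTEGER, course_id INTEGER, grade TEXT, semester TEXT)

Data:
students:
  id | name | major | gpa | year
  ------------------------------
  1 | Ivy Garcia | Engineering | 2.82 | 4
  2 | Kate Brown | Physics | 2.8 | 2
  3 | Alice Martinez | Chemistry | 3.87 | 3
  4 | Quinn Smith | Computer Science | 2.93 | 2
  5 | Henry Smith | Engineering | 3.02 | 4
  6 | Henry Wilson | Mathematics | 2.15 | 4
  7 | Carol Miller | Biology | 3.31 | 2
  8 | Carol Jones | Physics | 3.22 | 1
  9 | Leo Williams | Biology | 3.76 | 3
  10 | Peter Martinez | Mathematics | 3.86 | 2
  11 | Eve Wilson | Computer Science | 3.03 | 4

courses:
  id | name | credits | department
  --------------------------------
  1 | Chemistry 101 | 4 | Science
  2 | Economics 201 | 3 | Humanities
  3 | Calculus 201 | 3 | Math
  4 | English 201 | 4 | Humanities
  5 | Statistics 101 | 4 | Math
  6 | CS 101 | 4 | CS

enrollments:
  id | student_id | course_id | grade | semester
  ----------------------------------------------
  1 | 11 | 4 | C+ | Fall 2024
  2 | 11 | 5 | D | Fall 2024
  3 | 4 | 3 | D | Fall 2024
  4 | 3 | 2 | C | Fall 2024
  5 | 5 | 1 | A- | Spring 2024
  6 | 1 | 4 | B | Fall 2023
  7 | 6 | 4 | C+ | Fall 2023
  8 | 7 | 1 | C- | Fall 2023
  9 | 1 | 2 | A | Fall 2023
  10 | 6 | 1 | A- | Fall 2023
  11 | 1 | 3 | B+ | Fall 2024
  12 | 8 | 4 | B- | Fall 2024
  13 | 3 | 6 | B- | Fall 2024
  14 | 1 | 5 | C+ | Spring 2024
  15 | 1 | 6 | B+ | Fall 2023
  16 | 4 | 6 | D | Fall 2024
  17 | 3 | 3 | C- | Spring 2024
SELECT c.id, p.name AS course, c.grade, c.semester FROM enrollments c JOIN courses p ON c.course_id = p.id ORDER BY c.grade ASC

Execution result:
id | course | grade | semester
9 | Economics 201 | A | Fall 2023
5 | Chemistry 101 | A- | Spring 2024
10 | Chemistry 101 | A- | Fall 2023
6 | English 201 | B | Fall 2023
11 | Calculus 201 | B+ | Fall 2024
15 | CS 101 | B+ | Fall 2023
12 | English 201 | B- | Fall 2024
13 | CS 101 | B- | Fall 2024
4 | Economics 201 | C | Fall 2024
1 | English 201 | C+ | Fall 2024
7 | English 201 | C+ | Fall 2023
14 | Statistics 101 | C+ | Spring 2024
8 | Chemistry 101 | C- | Fall 2023
17 | Calculus 201 | C- | Spring 2024
2 | Statistics 101 | D | Fall 2024
3 | Calculus 201 | D | Fall 2024
16 | CS 101 | D | Fall 2024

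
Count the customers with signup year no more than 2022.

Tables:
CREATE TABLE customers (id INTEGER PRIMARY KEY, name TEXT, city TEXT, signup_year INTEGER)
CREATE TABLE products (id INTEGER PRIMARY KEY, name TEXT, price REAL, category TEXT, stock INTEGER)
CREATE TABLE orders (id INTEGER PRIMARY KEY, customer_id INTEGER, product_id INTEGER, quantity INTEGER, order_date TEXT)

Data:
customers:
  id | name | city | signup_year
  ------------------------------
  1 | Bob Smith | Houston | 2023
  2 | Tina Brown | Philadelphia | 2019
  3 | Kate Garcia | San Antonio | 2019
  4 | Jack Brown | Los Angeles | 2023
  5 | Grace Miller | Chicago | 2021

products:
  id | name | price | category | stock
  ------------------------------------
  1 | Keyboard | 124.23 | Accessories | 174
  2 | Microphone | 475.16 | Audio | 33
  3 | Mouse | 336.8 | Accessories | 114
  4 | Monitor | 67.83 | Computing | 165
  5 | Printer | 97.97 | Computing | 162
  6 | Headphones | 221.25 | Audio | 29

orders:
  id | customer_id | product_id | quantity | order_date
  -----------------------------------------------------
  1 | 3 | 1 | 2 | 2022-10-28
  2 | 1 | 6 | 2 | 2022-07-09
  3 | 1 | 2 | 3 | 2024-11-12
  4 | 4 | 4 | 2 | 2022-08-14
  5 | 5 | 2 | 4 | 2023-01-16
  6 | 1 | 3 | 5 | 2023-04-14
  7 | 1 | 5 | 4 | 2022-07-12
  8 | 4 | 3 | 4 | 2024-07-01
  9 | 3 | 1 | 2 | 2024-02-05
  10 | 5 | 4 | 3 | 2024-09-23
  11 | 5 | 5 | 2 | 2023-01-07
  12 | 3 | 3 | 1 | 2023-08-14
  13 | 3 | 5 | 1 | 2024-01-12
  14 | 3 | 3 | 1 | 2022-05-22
SELECT COUNT(*) FROM customers WHERE signup_year <= 2022

Execution result:
3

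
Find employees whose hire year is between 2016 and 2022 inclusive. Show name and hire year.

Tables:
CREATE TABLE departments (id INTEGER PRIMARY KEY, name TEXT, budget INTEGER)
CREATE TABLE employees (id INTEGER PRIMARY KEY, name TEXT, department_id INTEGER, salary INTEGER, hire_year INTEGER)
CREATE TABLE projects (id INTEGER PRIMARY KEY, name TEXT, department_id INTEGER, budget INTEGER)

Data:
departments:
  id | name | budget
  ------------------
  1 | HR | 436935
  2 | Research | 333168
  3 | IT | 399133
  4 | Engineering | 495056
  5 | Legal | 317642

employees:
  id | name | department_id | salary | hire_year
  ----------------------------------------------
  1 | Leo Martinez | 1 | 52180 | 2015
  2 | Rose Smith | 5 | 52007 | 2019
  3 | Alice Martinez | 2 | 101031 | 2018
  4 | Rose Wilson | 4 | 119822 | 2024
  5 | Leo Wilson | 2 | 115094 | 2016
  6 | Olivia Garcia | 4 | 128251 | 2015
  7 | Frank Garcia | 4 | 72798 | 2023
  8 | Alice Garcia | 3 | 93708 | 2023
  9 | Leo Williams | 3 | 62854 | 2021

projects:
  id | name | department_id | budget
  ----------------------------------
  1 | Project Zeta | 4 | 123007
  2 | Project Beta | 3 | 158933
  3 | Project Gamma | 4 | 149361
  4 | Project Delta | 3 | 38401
SELECT name, hire_year FROM employees WHERE hire_year BETWEEN 2016 AND 2022

Execution result:
name | hire_year
Rose Smith | 2019
Alice Martinez | 2018
Leo Wilson | 2016
Leo Williams | 2021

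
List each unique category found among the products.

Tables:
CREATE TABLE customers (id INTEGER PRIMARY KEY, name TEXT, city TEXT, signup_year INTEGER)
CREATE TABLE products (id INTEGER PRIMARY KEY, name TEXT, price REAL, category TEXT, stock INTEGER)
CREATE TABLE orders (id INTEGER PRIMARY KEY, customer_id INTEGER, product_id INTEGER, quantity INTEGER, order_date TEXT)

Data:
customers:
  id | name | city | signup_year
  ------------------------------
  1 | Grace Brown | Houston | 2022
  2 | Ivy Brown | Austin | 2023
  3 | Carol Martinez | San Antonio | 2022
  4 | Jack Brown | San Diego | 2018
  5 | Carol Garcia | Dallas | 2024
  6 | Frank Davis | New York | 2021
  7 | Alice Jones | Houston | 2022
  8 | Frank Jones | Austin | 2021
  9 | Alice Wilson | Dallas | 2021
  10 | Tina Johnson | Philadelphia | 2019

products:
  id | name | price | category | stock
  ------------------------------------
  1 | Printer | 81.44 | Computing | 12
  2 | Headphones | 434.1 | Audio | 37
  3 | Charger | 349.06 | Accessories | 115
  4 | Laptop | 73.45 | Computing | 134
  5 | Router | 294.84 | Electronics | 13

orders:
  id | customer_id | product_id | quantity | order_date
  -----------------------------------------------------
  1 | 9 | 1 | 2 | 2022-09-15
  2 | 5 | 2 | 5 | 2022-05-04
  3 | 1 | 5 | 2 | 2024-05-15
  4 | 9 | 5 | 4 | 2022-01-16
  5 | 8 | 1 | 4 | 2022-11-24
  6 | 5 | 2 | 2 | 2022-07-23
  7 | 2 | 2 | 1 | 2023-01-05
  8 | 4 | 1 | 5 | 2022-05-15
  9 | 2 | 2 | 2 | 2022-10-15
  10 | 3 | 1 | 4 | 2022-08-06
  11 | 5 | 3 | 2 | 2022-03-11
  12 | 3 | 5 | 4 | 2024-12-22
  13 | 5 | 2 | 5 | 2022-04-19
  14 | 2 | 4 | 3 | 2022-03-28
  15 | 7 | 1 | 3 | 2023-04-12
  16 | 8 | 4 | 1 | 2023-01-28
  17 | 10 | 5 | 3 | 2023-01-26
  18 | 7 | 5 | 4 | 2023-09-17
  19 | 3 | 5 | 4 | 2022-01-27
SELECT DISTINCT category FROM products

Execution result:
category
Computing
Audio
Accessories
Electronics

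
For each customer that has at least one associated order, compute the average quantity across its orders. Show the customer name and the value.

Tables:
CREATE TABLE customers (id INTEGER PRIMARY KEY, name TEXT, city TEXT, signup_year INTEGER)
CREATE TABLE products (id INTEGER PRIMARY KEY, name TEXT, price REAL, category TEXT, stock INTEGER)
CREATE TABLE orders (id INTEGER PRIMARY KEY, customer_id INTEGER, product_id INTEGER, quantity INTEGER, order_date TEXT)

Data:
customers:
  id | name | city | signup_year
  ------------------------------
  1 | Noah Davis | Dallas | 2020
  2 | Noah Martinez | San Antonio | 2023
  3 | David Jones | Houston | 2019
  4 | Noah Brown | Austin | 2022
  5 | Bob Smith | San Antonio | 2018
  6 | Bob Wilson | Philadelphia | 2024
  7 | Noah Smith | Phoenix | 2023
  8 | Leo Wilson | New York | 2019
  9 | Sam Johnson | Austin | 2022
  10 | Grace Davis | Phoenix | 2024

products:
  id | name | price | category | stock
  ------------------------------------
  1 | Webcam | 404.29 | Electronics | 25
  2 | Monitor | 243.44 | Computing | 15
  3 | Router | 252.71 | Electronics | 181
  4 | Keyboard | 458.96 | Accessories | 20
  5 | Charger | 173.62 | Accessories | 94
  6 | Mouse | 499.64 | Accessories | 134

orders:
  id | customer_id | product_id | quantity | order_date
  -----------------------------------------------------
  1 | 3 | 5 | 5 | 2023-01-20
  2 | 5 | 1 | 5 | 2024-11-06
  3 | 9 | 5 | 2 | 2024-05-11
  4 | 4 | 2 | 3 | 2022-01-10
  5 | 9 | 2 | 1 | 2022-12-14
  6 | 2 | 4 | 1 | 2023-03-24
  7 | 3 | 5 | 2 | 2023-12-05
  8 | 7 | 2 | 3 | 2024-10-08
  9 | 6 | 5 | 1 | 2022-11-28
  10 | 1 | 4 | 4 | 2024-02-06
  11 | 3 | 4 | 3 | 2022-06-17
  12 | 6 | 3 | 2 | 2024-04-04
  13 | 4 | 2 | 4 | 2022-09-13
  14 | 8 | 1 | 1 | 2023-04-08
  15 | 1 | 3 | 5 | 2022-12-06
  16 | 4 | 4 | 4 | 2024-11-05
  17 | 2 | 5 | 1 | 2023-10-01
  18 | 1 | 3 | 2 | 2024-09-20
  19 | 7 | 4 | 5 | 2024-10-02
SELECT p.name, AVG(c.quantity) AS avg_quantity FROM orders c JOIN customers p ON c.customer_id = p.id GROUP BY p.id, p.name

Execution result:
name | avg_quantity
Noah Davis | 3.67
Noah Martinez | 1.00
David Jones | 3.33
Noah Brown | 3.67
Bob Smith | 5.00
Bob Wilson | 1.50
Noah Smith | 4.00
Leo Wilson | 1.00
Sam Johnson | 1.50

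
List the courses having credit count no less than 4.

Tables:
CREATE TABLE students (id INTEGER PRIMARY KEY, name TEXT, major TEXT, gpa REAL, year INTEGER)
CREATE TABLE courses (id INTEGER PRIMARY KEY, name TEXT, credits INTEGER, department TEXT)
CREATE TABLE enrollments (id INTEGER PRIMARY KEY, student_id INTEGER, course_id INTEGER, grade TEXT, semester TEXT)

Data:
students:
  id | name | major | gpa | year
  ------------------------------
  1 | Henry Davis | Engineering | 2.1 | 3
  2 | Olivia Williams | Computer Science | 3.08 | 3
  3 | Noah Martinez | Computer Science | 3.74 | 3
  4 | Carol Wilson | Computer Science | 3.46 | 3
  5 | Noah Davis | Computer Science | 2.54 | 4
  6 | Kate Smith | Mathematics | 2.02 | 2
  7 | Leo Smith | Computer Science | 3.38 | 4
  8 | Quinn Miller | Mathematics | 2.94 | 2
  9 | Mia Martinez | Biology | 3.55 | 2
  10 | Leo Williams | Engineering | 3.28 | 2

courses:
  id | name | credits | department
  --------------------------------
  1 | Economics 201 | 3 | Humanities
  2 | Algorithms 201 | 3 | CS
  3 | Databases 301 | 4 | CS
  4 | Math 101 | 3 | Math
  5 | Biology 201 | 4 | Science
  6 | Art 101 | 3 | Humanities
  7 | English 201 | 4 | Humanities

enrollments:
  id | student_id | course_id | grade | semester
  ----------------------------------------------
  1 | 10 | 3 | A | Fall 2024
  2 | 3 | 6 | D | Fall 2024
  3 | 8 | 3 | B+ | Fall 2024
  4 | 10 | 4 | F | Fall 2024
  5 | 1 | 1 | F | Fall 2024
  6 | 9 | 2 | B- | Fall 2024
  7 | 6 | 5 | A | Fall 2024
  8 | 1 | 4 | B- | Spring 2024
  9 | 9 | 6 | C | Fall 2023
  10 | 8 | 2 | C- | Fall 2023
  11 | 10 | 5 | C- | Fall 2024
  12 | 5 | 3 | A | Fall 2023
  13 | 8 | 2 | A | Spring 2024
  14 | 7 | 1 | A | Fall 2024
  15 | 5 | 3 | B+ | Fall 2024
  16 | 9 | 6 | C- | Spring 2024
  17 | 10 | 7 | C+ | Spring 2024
SELECT name, credits FROM courses WHERE credits >= 4

Execution result:
name | credits
Databases 301 | 4
Biology 201 | 4
English 201 | 4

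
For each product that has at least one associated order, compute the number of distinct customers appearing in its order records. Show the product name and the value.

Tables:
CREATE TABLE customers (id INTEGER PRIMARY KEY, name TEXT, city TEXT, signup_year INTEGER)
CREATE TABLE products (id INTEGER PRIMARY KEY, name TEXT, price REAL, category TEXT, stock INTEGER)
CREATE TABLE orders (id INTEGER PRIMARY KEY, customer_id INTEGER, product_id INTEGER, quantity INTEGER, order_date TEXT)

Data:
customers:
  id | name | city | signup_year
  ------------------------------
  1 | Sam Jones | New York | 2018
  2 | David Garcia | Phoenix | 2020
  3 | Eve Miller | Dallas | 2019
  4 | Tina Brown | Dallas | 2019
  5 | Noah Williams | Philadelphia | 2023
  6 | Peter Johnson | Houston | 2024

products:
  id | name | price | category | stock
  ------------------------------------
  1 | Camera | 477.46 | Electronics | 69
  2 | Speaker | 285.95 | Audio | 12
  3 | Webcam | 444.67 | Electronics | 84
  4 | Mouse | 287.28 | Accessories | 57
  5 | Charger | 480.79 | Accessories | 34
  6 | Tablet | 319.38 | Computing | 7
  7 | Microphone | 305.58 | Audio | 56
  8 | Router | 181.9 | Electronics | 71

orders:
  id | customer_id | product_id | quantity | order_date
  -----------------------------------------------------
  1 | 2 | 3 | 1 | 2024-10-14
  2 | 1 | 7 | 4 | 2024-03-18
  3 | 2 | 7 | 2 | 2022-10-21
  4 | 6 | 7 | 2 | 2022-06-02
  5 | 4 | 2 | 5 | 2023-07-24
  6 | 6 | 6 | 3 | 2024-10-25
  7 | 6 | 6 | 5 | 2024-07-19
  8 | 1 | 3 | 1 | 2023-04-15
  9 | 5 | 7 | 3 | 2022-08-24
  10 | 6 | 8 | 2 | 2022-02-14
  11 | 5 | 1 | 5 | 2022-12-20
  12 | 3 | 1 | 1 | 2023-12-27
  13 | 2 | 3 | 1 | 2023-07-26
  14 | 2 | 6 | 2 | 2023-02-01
SELECT p.name, COUNT(DISTINCT c.customer_id) AS distinct_customer_count FROM orders c JOIN products p ON c.product_id = p.id GROUP BY p.id, p.name

Execution result:
name | distinct_customer_count
Camera | 2
Speaker | 1
Webcam | 2
Tablet | 2
Microphone | 4
Router | 1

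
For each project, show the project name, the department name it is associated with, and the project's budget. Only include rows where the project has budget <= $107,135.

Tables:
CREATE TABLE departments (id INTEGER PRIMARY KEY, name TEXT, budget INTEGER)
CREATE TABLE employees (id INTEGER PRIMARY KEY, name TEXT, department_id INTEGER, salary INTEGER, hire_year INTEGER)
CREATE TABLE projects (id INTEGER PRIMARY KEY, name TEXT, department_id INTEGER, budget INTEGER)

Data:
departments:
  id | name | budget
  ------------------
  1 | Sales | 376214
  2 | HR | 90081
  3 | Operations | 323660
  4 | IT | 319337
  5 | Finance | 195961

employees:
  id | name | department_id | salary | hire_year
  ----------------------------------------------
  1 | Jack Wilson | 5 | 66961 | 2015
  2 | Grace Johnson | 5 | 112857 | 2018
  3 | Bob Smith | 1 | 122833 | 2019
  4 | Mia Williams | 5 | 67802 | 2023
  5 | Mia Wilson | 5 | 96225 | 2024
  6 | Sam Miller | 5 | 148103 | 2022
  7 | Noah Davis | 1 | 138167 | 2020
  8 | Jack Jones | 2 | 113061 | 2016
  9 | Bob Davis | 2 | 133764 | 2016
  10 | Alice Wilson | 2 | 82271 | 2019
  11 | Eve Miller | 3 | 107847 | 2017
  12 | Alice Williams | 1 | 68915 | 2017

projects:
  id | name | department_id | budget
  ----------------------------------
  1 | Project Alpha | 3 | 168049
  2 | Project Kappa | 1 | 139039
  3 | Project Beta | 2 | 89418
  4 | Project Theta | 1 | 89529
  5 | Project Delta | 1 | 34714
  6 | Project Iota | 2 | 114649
SELECT c.name, p.name AS department, c.budget FROM projects c JOIN departments p ON c.department_id = p.id WHERE c.budget <= 107135

Execution result:
name | department | budget
Project Beta | HR | 89418
Project Theta | Sales | 89529
Project Delta | Sales | 34714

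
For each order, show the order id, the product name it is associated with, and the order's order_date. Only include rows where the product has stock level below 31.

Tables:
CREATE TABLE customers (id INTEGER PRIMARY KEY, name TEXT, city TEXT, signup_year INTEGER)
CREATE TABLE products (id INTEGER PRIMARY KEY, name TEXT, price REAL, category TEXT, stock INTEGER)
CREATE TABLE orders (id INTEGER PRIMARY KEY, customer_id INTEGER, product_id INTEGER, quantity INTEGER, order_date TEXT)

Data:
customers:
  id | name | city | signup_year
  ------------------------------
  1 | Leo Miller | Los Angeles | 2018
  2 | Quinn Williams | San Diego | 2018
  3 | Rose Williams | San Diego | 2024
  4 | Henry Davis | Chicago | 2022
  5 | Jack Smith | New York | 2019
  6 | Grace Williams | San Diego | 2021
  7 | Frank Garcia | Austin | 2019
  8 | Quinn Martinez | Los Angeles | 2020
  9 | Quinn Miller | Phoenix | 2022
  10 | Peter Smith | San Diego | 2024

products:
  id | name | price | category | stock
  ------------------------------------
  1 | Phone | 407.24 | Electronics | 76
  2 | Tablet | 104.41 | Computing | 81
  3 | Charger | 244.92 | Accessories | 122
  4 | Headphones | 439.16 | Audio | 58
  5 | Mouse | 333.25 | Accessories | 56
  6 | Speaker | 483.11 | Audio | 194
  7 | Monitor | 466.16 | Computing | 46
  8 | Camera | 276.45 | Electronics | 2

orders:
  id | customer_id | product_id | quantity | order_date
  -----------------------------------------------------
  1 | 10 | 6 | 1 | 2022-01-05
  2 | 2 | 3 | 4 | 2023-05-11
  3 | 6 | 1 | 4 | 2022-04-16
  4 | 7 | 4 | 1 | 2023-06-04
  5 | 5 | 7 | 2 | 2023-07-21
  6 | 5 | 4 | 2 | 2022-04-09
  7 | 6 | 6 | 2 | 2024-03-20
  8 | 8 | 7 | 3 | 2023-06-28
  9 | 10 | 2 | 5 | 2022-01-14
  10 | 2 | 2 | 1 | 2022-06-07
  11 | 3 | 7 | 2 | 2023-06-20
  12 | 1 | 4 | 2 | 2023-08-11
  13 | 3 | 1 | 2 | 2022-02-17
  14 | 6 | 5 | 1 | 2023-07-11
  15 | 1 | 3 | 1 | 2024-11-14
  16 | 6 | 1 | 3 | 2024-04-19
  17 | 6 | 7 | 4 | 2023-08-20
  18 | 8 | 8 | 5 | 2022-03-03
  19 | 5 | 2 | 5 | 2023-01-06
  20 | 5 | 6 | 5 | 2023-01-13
SELECT c.id, p.name AS product, c.order_date FROM orders c JOIN products p ON c.product_id = p.id WHERE p.stock < 31

Execution result:
id | product | order_date
18 | Camera | 2022-03-03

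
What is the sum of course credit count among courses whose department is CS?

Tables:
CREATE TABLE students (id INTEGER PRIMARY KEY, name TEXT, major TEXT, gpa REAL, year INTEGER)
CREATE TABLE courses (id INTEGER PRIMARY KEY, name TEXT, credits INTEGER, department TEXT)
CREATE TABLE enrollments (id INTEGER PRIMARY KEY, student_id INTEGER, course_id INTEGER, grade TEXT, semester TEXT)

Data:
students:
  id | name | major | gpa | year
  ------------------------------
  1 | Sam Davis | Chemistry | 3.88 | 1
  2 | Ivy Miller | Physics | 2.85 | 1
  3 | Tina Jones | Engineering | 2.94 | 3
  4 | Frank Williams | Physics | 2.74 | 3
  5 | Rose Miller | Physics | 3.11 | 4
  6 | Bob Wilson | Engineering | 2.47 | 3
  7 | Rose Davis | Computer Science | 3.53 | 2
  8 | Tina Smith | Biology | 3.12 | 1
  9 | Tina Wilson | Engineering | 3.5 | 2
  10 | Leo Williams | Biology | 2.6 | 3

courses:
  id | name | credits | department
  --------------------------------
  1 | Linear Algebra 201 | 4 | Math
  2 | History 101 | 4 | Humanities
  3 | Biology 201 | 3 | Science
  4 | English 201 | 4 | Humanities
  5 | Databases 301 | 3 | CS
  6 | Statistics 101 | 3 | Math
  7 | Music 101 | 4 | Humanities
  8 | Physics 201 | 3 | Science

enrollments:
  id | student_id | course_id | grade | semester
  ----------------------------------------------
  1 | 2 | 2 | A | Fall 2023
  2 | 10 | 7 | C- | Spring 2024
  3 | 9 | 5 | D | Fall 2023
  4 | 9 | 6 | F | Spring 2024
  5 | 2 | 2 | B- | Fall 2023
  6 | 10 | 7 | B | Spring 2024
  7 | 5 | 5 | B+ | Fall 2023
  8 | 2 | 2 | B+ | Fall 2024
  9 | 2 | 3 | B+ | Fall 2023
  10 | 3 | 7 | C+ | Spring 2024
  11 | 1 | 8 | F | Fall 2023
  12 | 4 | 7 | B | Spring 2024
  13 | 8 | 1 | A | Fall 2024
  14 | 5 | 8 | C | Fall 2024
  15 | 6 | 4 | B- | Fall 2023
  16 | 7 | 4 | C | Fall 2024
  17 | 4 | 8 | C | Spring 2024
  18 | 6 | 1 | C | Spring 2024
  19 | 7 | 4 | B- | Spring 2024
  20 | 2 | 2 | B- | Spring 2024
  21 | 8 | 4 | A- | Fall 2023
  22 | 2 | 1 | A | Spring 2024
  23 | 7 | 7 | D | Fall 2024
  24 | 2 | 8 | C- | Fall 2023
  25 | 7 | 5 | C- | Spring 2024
SELECT SUM(credits) FROM courses WHERE department = 'CS'

Execution result:
3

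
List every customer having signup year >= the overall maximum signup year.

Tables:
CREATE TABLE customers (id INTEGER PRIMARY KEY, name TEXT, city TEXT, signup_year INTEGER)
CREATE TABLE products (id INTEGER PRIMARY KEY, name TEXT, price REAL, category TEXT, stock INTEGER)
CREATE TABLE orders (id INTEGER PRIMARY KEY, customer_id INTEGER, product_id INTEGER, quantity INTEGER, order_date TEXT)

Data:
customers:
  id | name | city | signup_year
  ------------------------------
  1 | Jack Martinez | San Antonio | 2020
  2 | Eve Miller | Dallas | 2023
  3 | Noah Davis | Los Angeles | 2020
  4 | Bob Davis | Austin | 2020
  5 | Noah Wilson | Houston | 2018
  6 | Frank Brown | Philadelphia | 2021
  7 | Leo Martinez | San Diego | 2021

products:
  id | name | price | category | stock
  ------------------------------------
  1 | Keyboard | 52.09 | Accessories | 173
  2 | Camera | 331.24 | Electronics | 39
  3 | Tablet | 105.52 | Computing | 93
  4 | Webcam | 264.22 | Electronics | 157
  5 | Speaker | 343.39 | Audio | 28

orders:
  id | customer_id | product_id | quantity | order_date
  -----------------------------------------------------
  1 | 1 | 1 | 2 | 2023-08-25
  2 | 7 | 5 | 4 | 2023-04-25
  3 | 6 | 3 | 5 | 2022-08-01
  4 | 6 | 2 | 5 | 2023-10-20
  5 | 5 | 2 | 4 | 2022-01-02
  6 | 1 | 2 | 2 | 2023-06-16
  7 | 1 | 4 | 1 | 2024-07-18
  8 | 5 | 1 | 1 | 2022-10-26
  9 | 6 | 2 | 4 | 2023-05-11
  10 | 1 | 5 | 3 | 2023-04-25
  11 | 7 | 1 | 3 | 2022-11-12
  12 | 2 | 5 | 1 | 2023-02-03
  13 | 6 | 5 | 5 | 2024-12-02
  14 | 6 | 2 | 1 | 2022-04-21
SELECT name, signup_year FROM customers WHERE signup_year >= (SELECT MAX(signup_year) FROM customers)

Execution result:
name | signup_year
Eve Miller | 2023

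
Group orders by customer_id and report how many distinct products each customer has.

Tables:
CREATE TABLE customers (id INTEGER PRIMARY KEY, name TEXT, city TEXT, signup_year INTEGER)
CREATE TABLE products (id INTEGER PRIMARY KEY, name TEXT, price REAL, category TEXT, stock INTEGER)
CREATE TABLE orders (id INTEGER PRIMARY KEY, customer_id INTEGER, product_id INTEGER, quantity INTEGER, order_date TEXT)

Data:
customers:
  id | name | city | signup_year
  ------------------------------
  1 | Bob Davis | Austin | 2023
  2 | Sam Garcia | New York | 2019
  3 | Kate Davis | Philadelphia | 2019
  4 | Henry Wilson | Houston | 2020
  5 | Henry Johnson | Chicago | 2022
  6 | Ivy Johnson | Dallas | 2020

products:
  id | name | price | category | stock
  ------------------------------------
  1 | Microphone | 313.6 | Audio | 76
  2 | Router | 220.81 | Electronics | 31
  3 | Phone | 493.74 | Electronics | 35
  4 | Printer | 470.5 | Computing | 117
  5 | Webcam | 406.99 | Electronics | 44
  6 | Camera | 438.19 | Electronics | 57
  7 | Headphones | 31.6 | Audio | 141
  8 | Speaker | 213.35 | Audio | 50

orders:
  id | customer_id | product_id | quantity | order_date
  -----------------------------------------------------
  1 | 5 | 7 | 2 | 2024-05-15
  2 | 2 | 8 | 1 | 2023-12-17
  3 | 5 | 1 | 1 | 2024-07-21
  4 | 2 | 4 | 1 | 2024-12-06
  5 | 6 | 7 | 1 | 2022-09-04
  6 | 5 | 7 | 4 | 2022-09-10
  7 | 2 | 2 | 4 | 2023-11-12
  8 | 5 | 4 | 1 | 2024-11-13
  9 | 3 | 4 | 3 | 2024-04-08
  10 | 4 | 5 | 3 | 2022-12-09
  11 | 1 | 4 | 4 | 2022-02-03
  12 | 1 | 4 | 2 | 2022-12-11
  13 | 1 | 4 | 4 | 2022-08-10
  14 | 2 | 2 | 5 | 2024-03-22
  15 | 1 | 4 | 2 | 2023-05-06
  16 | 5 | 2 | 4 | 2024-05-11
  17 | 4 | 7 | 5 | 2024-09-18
SELECT customer_id, COUNT(DISTINCT product_id) AS distinct_product_count FROM orders GROUP BY customer_id

Execution result:
customer_id | distinct_product_count
1 | 1
2 | 3
3 | 1
4 | 2
5 | 4
6 | 1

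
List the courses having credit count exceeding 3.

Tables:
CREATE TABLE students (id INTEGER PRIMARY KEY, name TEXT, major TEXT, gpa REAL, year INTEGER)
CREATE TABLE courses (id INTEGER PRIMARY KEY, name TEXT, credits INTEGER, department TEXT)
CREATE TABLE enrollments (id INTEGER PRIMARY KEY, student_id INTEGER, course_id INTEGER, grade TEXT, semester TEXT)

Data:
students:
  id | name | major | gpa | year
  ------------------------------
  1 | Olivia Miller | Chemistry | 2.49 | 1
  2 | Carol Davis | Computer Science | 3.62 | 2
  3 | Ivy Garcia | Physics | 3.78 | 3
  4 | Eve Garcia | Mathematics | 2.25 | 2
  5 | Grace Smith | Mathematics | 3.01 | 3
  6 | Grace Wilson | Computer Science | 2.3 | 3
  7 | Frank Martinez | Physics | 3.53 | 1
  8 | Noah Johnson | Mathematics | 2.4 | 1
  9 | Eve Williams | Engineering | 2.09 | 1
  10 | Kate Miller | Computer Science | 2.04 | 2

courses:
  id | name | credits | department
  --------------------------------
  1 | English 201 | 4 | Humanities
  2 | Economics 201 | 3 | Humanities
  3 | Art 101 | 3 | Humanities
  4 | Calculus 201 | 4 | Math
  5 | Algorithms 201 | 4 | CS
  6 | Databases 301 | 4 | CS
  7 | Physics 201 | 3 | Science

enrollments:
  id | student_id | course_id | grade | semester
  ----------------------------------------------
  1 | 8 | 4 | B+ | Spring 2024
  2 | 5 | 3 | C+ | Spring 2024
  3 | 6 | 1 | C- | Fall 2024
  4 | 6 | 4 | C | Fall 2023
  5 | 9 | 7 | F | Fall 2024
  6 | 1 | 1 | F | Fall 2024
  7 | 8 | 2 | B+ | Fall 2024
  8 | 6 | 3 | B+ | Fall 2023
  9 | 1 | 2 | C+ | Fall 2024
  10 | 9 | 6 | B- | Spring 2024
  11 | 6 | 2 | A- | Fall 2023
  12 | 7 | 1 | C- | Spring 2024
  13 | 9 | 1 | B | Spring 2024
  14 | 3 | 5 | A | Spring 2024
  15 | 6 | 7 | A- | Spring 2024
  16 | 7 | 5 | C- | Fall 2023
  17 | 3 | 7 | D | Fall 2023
SELECT name, credits FROM courses WHERE credits > 3

Execution result:
name | credits
English 201 | 4
Calculus 201 | 4
Algorithms 201 | 4
Databases 301 | 4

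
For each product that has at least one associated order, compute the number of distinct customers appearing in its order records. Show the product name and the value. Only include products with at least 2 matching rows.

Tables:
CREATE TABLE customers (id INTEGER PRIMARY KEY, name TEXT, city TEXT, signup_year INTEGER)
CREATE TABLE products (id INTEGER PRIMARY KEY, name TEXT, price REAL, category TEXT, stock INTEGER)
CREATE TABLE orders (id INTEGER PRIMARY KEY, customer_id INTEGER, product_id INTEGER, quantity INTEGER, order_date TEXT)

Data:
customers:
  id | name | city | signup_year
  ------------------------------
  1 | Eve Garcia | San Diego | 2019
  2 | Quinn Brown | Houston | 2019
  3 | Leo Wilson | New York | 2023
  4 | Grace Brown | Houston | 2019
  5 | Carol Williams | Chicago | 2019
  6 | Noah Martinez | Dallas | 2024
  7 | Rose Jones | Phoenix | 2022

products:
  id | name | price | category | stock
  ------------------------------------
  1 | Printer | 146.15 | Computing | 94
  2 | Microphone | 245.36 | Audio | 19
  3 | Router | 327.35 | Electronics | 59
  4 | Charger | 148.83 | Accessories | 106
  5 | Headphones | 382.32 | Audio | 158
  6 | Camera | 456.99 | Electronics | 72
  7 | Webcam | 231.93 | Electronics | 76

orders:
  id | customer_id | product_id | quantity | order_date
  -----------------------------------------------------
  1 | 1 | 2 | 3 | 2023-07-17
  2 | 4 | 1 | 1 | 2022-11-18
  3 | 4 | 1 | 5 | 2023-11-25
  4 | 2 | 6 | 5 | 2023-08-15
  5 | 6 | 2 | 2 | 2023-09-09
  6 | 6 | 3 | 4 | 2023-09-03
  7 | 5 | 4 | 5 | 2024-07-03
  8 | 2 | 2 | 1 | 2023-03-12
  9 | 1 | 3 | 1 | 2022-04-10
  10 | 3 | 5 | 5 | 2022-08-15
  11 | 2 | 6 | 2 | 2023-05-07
SELECT p.name, COUNT(DISTINCT c.customer_id) AS distinct_customer_count FROM orders c JOIN products p ON c.product_id = p.id GROUP BY p.id, p.name HAVING COUNT(*) >= 2

Execution result:
name | distinct_customer_count
Printer | 1
Microphone | 3
Router | 2
Camera | 1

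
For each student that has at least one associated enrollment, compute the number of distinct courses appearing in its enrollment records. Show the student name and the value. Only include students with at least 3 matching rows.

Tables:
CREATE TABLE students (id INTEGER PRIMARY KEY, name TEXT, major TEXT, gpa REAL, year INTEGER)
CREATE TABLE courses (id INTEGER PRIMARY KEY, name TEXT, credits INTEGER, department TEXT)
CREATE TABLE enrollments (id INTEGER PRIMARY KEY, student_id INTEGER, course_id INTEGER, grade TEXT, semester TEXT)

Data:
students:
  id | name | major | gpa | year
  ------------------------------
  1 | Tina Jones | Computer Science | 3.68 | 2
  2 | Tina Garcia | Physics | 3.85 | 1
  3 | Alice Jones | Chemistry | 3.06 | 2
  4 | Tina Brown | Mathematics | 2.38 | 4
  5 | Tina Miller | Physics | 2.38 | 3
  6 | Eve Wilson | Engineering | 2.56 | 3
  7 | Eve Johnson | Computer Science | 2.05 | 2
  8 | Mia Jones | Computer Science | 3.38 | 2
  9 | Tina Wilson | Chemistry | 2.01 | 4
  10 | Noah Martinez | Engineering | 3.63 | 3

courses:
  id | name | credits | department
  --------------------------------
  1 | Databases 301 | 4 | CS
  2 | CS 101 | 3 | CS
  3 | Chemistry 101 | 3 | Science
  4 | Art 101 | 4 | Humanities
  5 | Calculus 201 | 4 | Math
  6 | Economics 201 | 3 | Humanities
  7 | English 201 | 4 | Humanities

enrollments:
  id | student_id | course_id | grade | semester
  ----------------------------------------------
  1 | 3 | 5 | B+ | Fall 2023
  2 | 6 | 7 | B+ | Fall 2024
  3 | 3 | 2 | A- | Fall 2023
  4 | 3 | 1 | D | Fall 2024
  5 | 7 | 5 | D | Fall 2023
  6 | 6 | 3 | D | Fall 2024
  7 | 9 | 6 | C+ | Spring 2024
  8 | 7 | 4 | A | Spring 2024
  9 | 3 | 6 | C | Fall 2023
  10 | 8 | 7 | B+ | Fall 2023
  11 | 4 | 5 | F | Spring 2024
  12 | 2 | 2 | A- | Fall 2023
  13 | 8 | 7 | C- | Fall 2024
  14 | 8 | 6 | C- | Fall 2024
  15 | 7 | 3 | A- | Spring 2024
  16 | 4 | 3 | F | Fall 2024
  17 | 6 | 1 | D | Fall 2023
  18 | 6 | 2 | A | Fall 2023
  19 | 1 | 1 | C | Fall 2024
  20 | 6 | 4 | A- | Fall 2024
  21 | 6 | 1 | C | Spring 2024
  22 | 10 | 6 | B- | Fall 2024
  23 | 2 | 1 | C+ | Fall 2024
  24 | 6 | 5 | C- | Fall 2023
SELECT p.name, COUNT(DISTINCT c.course_id) AS distinct_course_count FROM enrollments c JOIN students p ON c.student_id = p.id GROUP BY p.id, p.name HAVING COUNT(*) >= 3

Execution result:
name | distinct_course_count
Alice Jones | 4
Eve Wilson | 6
Eve Johnson | 3
Mia Jones | 2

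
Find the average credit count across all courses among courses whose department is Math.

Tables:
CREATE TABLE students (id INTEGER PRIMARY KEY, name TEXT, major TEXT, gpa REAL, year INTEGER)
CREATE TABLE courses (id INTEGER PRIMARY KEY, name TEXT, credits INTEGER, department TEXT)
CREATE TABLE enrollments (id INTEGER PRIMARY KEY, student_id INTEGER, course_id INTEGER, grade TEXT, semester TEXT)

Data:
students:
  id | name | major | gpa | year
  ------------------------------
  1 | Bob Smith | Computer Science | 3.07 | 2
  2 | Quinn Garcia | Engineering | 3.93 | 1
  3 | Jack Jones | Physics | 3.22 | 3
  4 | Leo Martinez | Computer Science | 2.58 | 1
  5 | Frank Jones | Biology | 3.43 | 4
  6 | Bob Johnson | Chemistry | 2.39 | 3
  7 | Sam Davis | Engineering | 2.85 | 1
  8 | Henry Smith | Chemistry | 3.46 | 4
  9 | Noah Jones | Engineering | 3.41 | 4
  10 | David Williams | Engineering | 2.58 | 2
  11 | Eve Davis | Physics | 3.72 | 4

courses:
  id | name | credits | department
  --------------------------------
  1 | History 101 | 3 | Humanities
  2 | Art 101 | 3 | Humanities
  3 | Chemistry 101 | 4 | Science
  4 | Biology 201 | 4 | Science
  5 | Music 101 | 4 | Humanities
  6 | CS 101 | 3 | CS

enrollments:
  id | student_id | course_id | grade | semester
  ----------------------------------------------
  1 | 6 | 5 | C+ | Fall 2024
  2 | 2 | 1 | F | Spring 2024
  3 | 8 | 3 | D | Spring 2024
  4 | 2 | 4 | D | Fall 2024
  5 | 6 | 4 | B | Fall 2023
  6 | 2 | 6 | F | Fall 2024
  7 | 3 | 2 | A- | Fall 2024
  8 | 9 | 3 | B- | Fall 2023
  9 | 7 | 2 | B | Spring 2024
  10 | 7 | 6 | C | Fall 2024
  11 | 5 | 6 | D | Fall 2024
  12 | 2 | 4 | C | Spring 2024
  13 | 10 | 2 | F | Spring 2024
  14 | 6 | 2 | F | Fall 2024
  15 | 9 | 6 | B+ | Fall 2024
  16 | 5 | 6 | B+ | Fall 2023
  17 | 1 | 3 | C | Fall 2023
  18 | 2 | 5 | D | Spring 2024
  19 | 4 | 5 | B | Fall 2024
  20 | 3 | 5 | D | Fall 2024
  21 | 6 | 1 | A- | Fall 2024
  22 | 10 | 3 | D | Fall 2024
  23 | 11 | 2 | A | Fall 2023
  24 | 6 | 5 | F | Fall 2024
SELECT AVG(credits) FROM courses WHERE department = 'Math'

Execution result:
NULL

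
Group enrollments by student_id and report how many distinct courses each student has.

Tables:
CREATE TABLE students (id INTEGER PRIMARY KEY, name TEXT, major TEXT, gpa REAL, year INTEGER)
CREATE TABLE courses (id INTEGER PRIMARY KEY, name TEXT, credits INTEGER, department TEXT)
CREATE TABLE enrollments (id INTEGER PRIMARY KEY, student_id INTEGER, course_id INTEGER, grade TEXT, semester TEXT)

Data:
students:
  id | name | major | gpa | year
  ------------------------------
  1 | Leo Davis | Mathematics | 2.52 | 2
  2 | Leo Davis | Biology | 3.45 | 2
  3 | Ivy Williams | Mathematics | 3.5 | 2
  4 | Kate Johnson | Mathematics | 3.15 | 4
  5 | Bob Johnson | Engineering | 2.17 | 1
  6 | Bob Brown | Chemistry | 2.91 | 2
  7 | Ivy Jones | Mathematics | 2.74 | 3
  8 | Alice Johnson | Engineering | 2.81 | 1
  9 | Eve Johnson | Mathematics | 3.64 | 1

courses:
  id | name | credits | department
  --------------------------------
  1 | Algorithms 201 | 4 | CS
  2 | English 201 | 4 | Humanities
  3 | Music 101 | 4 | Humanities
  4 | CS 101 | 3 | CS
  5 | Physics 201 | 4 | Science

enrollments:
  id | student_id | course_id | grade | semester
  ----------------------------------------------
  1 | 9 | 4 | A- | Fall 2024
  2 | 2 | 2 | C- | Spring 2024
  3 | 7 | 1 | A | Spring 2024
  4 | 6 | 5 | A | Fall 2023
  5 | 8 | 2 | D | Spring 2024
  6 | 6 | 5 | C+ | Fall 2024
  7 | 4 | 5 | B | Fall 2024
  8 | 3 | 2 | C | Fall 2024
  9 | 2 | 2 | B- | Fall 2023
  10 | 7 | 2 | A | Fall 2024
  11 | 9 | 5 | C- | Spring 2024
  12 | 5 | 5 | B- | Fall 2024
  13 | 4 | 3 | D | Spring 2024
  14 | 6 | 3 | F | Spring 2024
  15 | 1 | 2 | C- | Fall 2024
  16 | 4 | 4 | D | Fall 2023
SELECT student_id, COUNT(DISTINCT course_id) AS distinct_course_count FROM enrollments GROUP BY student_id

Execution result:
student_id | distinct_course_count
1 | 1
2 | 1
3 | 1
4 | 3
5 | 1
6 | 2
7 | 2
8 | 1
9 | 2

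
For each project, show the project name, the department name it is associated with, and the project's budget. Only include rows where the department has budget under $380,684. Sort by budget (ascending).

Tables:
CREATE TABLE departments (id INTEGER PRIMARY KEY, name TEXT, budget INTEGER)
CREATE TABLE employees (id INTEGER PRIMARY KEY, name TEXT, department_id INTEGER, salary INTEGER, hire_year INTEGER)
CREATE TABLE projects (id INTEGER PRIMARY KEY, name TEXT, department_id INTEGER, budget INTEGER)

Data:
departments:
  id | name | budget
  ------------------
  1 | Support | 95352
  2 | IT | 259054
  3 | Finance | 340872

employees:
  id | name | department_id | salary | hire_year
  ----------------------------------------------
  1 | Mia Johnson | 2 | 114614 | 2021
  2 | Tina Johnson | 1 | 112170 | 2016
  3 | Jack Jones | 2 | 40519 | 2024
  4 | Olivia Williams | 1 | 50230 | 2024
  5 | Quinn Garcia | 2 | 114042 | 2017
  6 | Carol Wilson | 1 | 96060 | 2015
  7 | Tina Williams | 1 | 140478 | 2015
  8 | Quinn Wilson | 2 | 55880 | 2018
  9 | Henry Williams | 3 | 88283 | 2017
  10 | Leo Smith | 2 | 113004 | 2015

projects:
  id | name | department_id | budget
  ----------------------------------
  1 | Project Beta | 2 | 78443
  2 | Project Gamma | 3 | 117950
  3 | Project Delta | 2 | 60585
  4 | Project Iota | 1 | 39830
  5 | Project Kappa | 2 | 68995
SELECT c.name, p.name AS department, c.budget FROM projects c JOIN departments p ON c.department_id = p.id WHERE p.budget < 380684 ORDER BY c.budget ASC

Execution result:
name | department | budget
Project Iota | Support | 39830
Project Delta | IT | 60585
Project Kappa | IT | 68995
Project Beta | IT | 78443
Project Gamma | Finance | 117950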